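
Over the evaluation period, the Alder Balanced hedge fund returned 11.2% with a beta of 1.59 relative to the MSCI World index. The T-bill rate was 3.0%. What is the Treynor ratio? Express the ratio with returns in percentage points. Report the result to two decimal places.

Treynor = (Rp − Rf) / β = (11.2% − 3.0%) / 1.59 = 8.20 / 1.59 = 5.1572

5.16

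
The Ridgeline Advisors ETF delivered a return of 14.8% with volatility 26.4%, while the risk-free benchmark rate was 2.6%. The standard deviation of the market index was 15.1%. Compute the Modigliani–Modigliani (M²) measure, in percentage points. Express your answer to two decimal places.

Sharpe = (Rp − Rf) / σp = (14.8% − 2.6%) / 26.4% = 0.4621
M² = Rf + Sharpe × σm = 2.6% + 0.4621 × 15.1% = 9.5777%

9.58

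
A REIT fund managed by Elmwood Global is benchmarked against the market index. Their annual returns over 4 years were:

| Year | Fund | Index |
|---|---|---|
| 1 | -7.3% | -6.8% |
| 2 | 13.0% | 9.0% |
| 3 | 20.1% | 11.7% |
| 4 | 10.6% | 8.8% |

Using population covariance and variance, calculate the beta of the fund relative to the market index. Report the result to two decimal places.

1.36

r̄p = 9.1000%,  r̄m = 5.6750%
Cov = Σ(rp − r̄p)(rm − r̄m) / 4 = 72.1300
Var(rm) = Σ(rm − r̄m)² / 4 = 53.1869
β = Cov / Var = 72.1300 / 53.1869 = 1.3562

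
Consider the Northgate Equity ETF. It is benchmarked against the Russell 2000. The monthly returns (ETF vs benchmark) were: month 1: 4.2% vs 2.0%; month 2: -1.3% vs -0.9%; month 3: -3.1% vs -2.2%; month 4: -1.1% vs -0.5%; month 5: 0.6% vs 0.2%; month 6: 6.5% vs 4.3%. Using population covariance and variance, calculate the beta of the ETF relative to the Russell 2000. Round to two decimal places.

1.56

r̄p = 0.9667%,  r̄m = 0.4833%
Cov = Σ(rp − r̄p)(rm − r̄m) / 6 = 7.0344
Var(rm) = Σ(rm − r̄m)² / 6 = 4.5047
β = Cov / Var = 7.0344 / 4.5047 = 1.5616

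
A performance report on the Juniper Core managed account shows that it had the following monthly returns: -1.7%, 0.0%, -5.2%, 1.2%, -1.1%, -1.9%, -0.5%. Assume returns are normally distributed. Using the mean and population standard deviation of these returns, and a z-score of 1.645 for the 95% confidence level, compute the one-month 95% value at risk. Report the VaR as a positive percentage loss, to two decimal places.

4.38

Mean return r̄ = -9.20 / 7 = -1.3143%
Σ(r − r̄)² = 24.3486; population σ = √(24.3486/7) = 1.8650%
VaR = −(r̄ − z·σ) = −(-1.3143 − 1.645 × 1.8650) = −(-4.3822) = 4.3822%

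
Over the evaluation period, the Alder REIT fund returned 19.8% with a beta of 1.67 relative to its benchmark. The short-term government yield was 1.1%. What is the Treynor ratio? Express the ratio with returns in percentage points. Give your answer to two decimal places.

11.20

Treynor = (Rp − Rf) / β = (19.8% − 1.1%) / 1.67 = 18.70 / 1.67 = 11.1976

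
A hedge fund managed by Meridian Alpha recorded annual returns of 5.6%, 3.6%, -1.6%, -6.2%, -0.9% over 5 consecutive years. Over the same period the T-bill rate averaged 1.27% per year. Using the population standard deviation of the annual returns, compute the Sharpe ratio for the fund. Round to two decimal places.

-0.28

μ = (5.6 + 3.6 − 1.6 − 6.2 − 0.9) / 5 = 0.1000%
Σ(r − μ)² = 86.0800; population σ = √(86.0800/5) = 4.1492%
Sharpe = (μ − rf) / σ = (0.1000 − 1.27) / 4.1492 = -1.1700 / 4.1492 = -0.2820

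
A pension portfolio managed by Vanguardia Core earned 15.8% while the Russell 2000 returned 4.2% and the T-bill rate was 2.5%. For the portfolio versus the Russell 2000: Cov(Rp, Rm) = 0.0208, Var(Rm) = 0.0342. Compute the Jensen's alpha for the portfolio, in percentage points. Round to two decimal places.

β = Cov / Var = 0.0208 / 0.0342 = 0.6082
E[R] = Rf + β(Rm − Rf) = 2.5% + 0.6082 × (4.2% − 2.5%) = 3.5339%
α = Rp − E[R] = 15.8% − 3.5339% = 12.2661

12.27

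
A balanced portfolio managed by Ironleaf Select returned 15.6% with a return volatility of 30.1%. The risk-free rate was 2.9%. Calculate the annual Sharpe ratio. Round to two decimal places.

0.42

Sharpe = (Rp − Rf) / σp = (15.6% − 2.9%) / 30.1% = 12.70% / 30.1% = 0.4219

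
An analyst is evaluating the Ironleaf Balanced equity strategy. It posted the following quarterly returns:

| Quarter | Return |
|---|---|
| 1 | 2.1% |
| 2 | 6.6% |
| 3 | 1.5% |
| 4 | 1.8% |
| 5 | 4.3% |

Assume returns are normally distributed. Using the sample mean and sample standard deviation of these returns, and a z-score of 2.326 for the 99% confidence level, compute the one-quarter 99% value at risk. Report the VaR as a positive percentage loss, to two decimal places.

r̄ = (2.1 + 6.6 + 1.5 + 1.8 + 4.3) / 5 = 3.2600%
Σ(r − r̄)² = 18.8120; sample σ = √(18.8120/4) = 2.1686%
VaR = −(r̄ − z·σ) = −(3.2600 − 2.326 × 2.1686) = −(-1.7842) = 1.7842%

1.78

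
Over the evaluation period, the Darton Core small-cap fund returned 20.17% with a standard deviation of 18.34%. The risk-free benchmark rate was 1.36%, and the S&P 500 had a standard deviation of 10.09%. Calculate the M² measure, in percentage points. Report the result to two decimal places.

Sharpe = (Rp − Rf) / σp = (20.17% − 1.36%) / 18.34% = 1.0256
M² = Rf + Sharpe × σm = 1.36% + 1.0256 × 10.09% = 11.7083%

11.71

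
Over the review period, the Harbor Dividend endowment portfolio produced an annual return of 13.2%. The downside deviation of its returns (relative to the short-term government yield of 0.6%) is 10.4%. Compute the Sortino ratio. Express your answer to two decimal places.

1.21

Sortino = (Rp − Rf) / σd = (13.2% − 0.6%) / 10.4% = 12.60% / 10.4% = 1.2115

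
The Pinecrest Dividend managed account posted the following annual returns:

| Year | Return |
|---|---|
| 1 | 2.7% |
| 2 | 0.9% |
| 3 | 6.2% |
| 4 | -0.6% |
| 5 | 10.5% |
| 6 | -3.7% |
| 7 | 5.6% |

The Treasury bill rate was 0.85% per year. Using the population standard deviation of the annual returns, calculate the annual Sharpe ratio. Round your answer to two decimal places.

0.51

μ = (2.7 + 0.9 + 6.2 − 0.6 + 10.5 − 3.7 + 5.6) / 7 = 21.60 / 7 = 3.0857%
Σ(r − μ)² = (2.7 − 3.0857)² + (0.9 − 3.0857)² + … = 135.5486
σ = √[135.5486 / 7] = 4.4005%
Sharpe = (μ − rf) / σ = (3.0857 − 0.85) / 4.4005 = 2.2357 / 4.4005 = 0.5081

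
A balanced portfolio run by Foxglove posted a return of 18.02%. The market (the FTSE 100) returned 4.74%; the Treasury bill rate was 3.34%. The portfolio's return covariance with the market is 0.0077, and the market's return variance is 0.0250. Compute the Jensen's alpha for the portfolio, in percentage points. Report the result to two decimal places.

β = Cov / Var = 0.0077 / 0.0250 = 0.3080
E[R] = Rf + β(Rm − Rf) = 3.34% + 0.3080 × (4.74% − 3.34%) = 3.7712%
α = Rp − E[R] = 18.02% − 3.7712% = 14.2488

14.25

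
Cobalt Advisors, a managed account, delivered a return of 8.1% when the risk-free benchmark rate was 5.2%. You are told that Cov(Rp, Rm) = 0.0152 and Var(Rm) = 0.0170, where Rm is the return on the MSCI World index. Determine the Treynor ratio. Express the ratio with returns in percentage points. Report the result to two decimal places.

3.24

β = Cov / Var = 0.0152 / 0.0170 = 0.8941
Treynor = (Rp − Rf) / β = (8.1% − 5.2%) / 0.8941 = 2.90 / 0.8941 = 3.2435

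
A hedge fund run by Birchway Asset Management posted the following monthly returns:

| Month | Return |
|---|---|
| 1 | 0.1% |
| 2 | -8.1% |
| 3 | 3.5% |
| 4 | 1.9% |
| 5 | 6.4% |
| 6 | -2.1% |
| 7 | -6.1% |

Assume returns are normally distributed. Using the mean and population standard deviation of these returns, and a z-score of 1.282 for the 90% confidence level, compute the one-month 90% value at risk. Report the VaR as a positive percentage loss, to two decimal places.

r̄ = (0.1 − 8.1 + 3.5 + 1.9 + 6.4 − 2.1 − 6.1) / 7 = -4.40 / 7 = -0.6286%
Σ(r − r̄)² = 161.2943; population σ = √(161.2943/7) = 4.8002%
VaR = −(r̄ − z·σ) = −(-0.6286 − 1.282 × 4.8002) = −(-6.7825) = 6.7825%

6.78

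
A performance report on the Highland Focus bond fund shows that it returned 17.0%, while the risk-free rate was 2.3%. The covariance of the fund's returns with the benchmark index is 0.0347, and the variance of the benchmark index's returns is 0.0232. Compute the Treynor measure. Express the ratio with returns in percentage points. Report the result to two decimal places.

β = Cov / Var = 0.0347 / 0.0232 = 1.4957
Treynor = (Rp − Rf) / β = (17.0% − 2.3%) / 1.4957 = 14.70 / 1.4957 = 9.8282

9.83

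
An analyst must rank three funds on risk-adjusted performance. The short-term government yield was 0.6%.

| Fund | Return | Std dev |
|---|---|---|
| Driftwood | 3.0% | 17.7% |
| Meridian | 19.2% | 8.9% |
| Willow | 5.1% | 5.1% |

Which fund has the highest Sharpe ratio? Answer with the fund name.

Meridian

Driftwood: Sharpe ratio = (3.0% − 0.6%) / 17.7% = 0.136
Meridian: Sharpe ratio = (19.2% − 0.6%) / 8.9% = 2.090
Willow: Sharpe ratio = (5.1% − 0.6%) / 5.1% = 0.882
Highest: Meridian (2.090).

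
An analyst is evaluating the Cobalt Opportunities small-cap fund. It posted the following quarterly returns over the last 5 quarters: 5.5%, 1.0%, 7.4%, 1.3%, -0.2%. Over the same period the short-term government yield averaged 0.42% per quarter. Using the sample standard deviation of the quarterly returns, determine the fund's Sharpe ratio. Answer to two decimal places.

0.79

r̄ = (5.5 + 1 + 7.4 + 1.3 − 0.2) / 5 = 15.00 / 5 = 3.0000%
Sample std dev = √[42.7400 / 4] = 3.2688%
Sharpe = (r̄ − rf) / σ = (3.0000 − 0.42) / 3.2688 = 2.5800 / 3.2688 = 0.7893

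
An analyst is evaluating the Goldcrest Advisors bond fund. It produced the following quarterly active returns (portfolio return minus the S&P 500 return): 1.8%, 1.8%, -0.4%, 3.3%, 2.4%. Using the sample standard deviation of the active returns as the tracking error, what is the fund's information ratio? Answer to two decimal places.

1.30

μ = (1.8 + 1.8 − 0.4 + 3.3 + 2.4) / 5 = 1.7800%
Σ(r − μ)² = 7.4480; sample σ = √(7.4480/4) = 1.3646%
IR = μ / tracking error = 1.7800 / 1.3646 = 1.3044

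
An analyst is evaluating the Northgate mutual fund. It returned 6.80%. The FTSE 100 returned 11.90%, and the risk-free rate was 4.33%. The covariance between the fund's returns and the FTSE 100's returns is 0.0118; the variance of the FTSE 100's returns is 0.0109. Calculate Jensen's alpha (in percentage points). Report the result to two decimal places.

β = Cov / Var = 0.0118 / 0.0109 = 1.0826
E[R] = Rf + β(Rm − Rf) = 4.33% + 1.0826 × (11.90% − 4.33%) = 12.5253%
α = Rp − E[R] = 6.80% − 12.5253% = -5.7253

-5.73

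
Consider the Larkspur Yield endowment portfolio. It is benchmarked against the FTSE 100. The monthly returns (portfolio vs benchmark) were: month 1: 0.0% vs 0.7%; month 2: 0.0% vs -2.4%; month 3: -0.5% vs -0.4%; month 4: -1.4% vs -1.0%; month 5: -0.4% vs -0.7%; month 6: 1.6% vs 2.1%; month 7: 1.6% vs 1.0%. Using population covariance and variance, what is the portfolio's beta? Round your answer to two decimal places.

0.52

r̄p = 0.1286%,  r̄m = -0.1000%
Cov = Σ(rp − r̄p)(rm − r̄m) / 7 = 0.9900
Var(rm) = Σ(rm − r̄m)² / 7 = 1.8914
β = Cov / Var = 0.9900 / 1.8914 = 0.5234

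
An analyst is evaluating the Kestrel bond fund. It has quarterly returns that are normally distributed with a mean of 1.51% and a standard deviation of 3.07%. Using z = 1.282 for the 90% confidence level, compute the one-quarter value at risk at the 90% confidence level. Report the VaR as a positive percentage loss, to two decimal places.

2.43

VaR (as % loss) = −(μ − z·σ) = −(1.51% − 1.282 × 3.07%) = −(-2.42574%) = 2.42574%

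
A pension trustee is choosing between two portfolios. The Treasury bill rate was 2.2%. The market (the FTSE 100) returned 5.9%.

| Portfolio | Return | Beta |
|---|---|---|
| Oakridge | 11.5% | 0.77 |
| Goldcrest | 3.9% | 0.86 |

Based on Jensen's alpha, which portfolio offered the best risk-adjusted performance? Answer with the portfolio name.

Oakridge: α = 11.5% − [2.2% + 0.77 × (5.9% − 2.2%)] = 6.451
Goldcrest: α = 3.9% − [2.2% + 0.86 × (5.9% − 2.2%)] = -1.482
Highest: Oakridge (6.451).

Oakridge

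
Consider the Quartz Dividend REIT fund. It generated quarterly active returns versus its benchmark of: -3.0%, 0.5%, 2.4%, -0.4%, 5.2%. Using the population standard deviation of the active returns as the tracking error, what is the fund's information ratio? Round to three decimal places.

0.342

Mean return μ = 4.70 / 5 = 0.9400%
Population std dev = √[37.7920 / 5] = 2.7493%
IR = μ / tracking error = 0.9400 / 2.7493 = 0.3419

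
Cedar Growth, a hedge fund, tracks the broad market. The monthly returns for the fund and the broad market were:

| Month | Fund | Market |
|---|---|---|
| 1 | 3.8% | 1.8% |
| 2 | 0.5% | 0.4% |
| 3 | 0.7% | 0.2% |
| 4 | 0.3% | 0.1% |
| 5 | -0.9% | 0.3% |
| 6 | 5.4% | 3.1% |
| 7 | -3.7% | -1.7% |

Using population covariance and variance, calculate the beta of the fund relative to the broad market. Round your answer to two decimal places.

r̄p = 0.8714%,  r̄m = 0.6000%
Cov = Σ(rp − r̄p)(rm − r̄m) / 7 = 3.7586
Var(rm) = Σ(rm − r̄m)² / 7 = 1.9314
β = Cov / Var = 3.7586 / 1.9314 = 1.9460

1.95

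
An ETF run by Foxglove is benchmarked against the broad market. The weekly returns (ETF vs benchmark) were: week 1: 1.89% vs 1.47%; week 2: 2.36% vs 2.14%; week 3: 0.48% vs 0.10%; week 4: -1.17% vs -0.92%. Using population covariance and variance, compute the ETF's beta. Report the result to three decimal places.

1.145

r̄p = 0.8900%,  r̄m = 0.6975%
Cov = Σ(rp − r̄p)(rm − r̄m) / 4 = 1.6175
Var(rm) = Σ(rm − r̄m)² / 4 = 1.4127
β = Cov / Var = 1.6175 / 1.4127 = 1.1450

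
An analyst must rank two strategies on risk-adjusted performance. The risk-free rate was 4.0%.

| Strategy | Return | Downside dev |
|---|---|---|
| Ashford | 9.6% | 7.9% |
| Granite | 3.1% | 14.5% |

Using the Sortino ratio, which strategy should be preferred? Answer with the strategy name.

Ashford

Ashford: Sortino ratio = (9.6% − 4.0%) / 7.9% = 0.709
Granite: Sortino ratio = (3.1% − 4.0%) / 14.5% = -0.062
Highest: Ashford (0.709).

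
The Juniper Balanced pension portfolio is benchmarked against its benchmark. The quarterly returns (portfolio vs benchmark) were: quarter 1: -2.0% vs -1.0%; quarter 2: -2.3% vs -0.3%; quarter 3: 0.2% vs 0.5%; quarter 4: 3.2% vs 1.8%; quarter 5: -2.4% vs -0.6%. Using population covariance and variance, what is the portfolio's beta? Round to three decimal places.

2.089

r̄p = -0.6600%,  r̄m = 0.0800%
Cov = Σ(rp − r̄p)(rm − r̄m) / 5 = 2.0508
Var(rm) = Σ(rm − r̄m)² / 5 = 0.9816
β = Cov / Var = 2.0508 / 0.9816 = 2.0892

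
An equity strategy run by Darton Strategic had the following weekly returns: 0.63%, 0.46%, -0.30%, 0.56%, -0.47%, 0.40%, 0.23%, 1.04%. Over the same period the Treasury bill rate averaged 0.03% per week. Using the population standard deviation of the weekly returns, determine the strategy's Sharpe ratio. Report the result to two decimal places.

μ = (0.63 + 0.46 − 0.3 + 0.56 − 0.47 + 0.4 + 0.23 + 1.04) / 8 = 0.3188%
Population std dev = √[1.7147 / 8] = 0.4630%
Sharpe = (μ − rf) / σ = (0.3188 − 0.03) / 0.4630 = 0.2888 / 0.4630 = 0.6238

0.62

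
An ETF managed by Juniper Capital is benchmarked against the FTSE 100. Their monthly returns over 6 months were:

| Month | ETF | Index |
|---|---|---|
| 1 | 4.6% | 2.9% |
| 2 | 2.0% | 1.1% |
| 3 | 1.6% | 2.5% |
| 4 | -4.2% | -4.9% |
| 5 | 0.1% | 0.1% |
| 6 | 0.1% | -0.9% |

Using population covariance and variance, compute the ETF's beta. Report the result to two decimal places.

r̄p = 0.7000%,  r̄m = 0.1333%
Cov = Σ(rp − r̄p)(rm − r̄m) / 6 = 6.5800
Var(rm) = Σ(rm − r̄m)² / 6 = 6.7656
β = Cov / Var = 6.5800 / 6.7656 = 0.9726

0.97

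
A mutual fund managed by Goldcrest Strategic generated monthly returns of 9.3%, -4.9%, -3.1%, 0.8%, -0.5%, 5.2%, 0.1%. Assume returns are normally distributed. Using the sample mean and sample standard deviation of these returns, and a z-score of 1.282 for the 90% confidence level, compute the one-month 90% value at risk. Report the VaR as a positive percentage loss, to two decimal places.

Mean return r̄ = 6.90 / 7 = 0.9857%
Σ(r − r̄)² = (9.3 − 0.9857)² + (-4.9 − 0.9857)² + (-3.1 − 0.9857)² + … = 141.2486
sample σ = √(141.2486 / 6) = √23.5414 = 4.8519%
VaR = −(r̄ − z·σ) = −(0.9857 − 1.282 × 4.8519) = −(-5.2344) = 5.2344%

5.23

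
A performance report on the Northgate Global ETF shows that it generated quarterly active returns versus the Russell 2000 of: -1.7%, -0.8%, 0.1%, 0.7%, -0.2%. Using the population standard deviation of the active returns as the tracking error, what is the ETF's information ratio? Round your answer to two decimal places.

Mean return r̄ = -1.90 / 5 = -0.3800%
Σ(r − r̄)² = (-1.7 − (-0.3800))² + (-0.8 − (-0.3800))² + (0.1 − (-0.3800))² + … = 3.3480
σ = √[3.3480 / 5] = 0.8183%
IR = r̄ / tracking error = -0.3800 / 0.8183 = -0.4644

-0.46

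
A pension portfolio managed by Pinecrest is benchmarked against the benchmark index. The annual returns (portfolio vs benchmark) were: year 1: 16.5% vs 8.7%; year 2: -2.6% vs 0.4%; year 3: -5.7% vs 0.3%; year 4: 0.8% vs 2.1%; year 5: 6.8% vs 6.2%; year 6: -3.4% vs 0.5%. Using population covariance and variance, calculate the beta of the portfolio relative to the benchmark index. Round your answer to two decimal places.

r̄p = 2.0667%,  r̄m = 3.0333%
Cov = Σ(rp − r̄p)(rm − r̄m) / 6 = 24.2211
Var(rm) = Σ(rm − r̄m)² / 6 = 10.6389
β = Cov / Var = 24.2211 / 10.6389 = 2.2767

2.28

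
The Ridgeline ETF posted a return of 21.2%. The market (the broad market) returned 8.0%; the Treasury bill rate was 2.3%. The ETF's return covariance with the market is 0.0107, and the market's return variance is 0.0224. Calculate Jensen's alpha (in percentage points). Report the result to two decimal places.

β = Cov / Var = 0.0107 / 0.0224 = 0.4777
E[R] = Rf + β(Rm − Rf) = 2.3% + 0.4777 × (8.0% − 2.3%) = 5.0229%
α = Rp − E[R] = 21.2% − 5.0229% = 16.1771

16.18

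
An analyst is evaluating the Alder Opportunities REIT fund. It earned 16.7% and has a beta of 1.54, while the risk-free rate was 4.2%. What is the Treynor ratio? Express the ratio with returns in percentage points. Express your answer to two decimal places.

8.12

Treynor = (Rp − Rf) / β = (16.7% − 4.2%) / 1.54 = 12.50 / 1.54 = 8.1169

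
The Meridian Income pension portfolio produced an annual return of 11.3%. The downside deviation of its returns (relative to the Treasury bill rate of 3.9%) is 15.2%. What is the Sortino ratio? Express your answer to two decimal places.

Sortino = (Rp − Rf) / σd = (11.3% − 3.9%) / 15.2% = 7.40% / 15.2% = 0.4868

0.49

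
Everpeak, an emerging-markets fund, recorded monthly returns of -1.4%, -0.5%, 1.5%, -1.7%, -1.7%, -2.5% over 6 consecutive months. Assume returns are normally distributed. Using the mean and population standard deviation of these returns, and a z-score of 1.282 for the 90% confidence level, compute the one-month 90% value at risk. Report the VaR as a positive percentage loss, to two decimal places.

μ = (-1.4 − 0.5 + 1.5 − 1.7 − 1.7 − 2.5) / 6 = -6.30 / 6 = -1.0500%
Σ(r − μ)² = 9.8750; population σ = √(9.8750/6) = 1.2829%
VaR = −(μ − z·σ) = −(-1.0500 − 1.282 × 1.2829) = −(-2.6947) = 2.6947%

2.69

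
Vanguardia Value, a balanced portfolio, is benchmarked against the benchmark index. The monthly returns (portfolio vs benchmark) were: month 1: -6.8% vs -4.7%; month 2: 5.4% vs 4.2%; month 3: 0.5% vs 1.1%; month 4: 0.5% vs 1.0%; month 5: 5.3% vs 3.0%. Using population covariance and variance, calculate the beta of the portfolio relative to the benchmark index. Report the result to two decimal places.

r̄p = 0.9800%,  r̄m = 0.9200%
Cov = Σ(rp − r̄p)(rm − r̄m) / 5 = 13.4164
Var(rm) = Σ(rm − r̄m)² / 5 = 9.3416
β = Cov / Var = 13.4164 / 9.3416 = 1.4362

1.44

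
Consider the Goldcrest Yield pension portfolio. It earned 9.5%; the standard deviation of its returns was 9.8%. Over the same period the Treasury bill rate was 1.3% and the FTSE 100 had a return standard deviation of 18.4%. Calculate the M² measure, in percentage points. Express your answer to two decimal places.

Sharpe = (Rp − Rf) / σp = (9.5% − 1.3%) / 9.8% = 0.8367
M² = Rf + Sharpe × σm = 1.3% + 0.8367 × 18.4% = 16.6953%

16.70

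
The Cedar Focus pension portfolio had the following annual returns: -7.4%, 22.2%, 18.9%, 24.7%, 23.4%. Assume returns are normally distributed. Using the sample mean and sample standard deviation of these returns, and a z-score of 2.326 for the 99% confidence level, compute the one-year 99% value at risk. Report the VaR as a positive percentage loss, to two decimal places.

μ = (-7.4 + 22.2 + 18.9 + 24.7 + 23.4) / 5 = 16.3600%
Σ(r − μ)² = (-7.4 − 16.3600)² + (22.2 − 16.3600)² + (18.9 − 16.3600)² + … = 724.2120
σ = √[724.2120 / 4] = 13.4556%
VaR = −(μ − z·σ) = −(16.3600 − 2.326 × 13.4556) = −(-14.9377) = 14.9377%

14.94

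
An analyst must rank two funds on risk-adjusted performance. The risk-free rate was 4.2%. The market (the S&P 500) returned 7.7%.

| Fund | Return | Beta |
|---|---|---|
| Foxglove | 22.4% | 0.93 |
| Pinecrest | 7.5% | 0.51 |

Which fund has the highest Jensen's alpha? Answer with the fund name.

Foxglove: α = 22.4% − [4.2% + 0.93 × (7.7% − 4.2%)] = 14.945
Pinecrest: α = 7.5% − [4.2% + 0.51 × (7.7% − 4.2%)] = 1.515
Highest: Foxglove (14.945).

Foxglove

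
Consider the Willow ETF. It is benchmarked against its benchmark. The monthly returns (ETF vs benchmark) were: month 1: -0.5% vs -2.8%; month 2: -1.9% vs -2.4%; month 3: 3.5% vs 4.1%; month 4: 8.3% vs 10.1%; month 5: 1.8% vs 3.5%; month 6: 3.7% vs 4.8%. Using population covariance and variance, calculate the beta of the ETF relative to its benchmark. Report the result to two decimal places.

0.72

r̄p = 2.4833%,  r̄m = 2.8833%
Cov = Σ(rp − r̄p)(rm − r̄m) / 6 = 14.2064
Var(rm) = Σ(rm − r̄m)² / 6 = 19.6381
β = Cov / Var = 14.2064 / 19.6381 = 0.7234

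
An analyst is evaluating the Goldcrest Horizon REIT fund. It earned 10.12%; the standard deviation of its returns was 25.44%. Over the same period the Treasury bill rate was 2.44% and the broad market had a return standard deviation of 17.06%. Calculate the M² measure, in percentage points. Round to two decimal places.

Sharpe = (Rp − Rf) / σp = (10.12% − 2.44%) / 25.44% = 0.3019
M² = Rf + Sharpe × σm = 2.44% + 0.3019 × 17.06% = 7.5904%

7.59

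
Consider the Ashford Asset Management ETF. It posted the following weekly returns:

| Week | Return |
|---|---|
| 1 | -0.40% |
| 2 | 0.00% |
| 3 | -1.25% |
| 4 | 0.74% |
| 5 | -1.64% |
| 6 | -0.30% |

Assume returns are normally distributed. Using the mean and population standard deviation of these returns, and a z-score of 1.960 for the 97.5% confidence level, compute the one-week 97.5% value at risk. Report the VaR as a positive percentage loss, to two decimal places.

2.01

μ = (-0.4 + 0 − 1.25 + 0.74 − 1.64 − 0.3) / 6 = -2.850 / 6 = -0.4750%
Population σ = √[Σ(r − μ)² / 6] = √[3.6960 / 6] = √0.6160 = 0.7849%
VaR = −(μ − z·σ) = −(-0.4750 − 1.960 × 0.7849) = −(-2.0134) = 2.0134%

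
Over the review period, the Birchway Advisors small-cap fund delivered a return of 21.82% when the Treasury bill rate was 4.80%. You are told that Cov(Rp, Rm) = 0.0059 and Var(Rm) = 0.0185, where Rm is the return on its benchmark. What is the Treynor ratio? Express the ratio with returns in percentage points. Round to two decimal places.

53.37

β = Cov / Var = 0.0059 / 0.0185 = 0.3189
Treynor = (Rp − Rf) / β = (21.82% − 4.80%) / 0.3189 = 17.02 / 0.3189 = 53.3710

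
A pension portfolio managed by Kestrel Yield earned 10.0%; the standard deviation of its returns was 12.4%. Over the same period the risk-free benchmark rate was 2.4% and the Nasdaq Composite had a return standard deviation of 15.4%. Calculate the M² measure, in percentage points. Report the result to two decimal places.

11.84

Sharpe = (Rp − Rf) / σp = (10.0% − 2.4%) / 12.4% = 0.6129
M² = Rf + Sharpe × σm = 2.4% + 0.6129 × 15.4% = 11.8387%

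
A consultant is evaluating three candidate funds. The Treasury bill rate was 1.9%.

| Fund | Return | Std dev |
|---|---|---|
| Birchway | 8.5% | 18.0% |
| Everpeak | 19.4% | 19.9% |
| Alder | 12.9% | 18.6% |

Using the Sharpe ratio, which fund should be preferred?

Everpeak

Birchway: Sharpe ratio = (8.5% − 1.9%) / 18.0% = 0.367
Everpeak: Sharpe ratio = (19.4% − 1.9%) / 19.9% = 0.879
Alder: Sharpe ratio = (12.9% − 1.9%) / 18.6% = 0.591
Highest: Everpeak (0.879).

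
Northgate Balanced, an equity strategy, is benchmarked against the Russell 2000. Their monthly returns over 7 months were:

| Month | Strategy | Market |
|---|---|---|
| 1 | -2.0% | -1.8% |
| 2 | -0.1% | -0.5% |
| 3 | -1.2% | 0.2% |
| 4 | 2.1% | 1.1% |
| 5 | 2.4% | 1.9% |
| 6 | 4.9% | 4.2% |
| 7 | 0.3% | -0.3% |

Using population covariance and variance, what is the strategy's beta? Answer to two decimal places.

1.16

r̄p = 0.9143%,  r̄m = 0.6857%
Cov = Σ(rp − r̄p)(rm − r̄m) / 7 = 3.7688
Var(rm) = Σ(rm − r̄m)² / 7 = 3.2555
β = Cov / Var = 3.7688 / 3.2555 = 1.1577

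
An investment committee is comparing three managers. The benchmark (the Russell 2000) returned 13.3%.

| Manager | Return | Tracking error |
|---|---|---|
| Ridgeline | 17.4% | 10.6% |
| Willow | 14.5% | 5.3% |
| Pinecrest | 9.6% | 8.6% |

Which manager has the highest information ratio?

Ridgeline: IR = (17.4% − 13.3%) / 10.6% = 0.387
Willow: IR = (14.5% − 13.3%) / 5.3% = 0.226
Pinecrest: IR = (9.6% − 13.3%) / 8.6% = -0.430
Highest: Ridgeline (0.387).

Ridgeline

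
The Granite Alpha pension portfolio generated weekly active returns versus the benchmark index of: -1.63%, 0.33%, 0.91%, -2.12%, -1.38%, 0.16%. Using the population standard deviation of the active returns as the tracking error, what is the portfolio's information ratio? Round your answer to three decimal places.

r̄ = (-1.63 + 0.33 + 0.91 − 2.12 − 1.38 + 0.16) / 6 = -3.730 / 6 = -0.6217%
Population std dev = √[7.6995 / 6] = 1.1328%
IR = r̄ / tracking error = -0.6217 / 1.1328 = -0.5488

-0.549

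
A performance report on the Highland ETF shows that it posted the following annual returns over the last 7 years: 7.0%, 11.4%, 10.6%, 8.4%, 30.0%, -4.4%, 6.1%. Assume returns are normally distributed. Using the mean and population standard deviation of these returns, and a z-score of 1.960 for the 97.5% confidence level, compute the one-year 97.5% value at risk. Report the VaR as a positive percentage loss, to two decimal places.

8.82

Mean return μ = 69.10 / 7 = 9.8714%
Population std dev = √[636.3343 / 7] = 9.5344%
VaR = −(μ − z·σ) = −(9.8714 − 1.960 × 9.5344) = −(-8.8160) = 8.8160%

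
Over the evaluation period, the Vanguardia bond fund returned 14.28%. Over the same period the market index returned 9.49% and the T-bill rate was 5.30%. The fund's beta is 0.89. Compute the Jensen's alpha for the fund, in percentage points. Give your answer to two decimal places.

5.25

CAPM expected return = Rf + β(Rm − Rf) = 5.30% + 0.89 × (9.49% − 5.30%) = 5.3 + 0.89 × 4.19 = 9.0291%
Jensen's α = Rp − E[R] = 14.28% − 9.0291% = 5.2509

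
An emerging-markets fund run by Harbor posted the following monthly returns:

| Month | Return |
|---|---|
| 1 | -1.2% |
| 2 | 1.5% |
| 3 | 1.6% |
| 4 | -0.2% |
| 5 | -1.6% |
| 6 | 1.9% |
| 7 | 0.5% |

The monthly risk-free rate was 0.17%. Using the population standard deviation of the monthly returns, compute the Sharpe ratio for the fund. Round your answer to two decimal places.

r̄ = (-1.2 + 1.5 + 1.6 − 0.2 − 1.6 + 1.9 + 0.5) / 7 = 0.3571%
Σ(r − r̄)² = 11.8171; population σ = √(11.8171/7) = 1.2993%
Sharpe = (r̄ − rf) / σ = (0.3571 − 0.17) / 1.2993 = 0.1871 / 1.2993 = 0.1440

0.14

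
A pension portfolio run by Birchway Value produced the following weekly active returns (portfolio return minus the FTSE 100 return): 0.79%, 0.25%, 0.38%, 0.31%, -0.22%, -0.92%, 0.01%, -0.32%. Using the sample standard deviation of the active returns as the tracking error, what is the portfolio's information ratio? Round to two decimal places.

0.07

Mean return μ = 0.280 / 8 = 0.0350%
Sample std dev = √[1.9146 / 7] = 0.5230%
IR = μ / tracking error = 0.0350 / 0.5230 = 0.0669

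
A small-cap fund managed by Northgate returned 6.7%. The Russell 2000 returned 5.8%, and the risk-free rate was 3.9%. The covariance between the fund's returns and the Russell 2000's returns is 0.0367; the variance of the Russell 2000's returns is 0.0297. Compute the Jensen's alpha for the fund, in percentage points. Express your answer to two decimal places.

β = Cov / Var = 0.0367 / 0.0297 = 1.2357
E[R] = Rf + β(Rm − Rf) = 3.9% + 1.2357 × (5.8% − 3.9%) = 6.2478%
α = Rp − E[R] = 6.7% − 6.2478% = 0.4522

0.45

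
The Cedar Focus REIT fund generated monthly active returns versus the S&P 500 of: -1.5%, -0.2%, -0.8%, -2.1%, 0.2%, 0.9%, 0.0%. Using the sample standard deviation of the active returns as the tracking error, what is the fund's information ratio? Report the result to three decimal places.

-0.483

r̄ = (-1.5 − 0.2 − 0.8 − 2.1 + 0.2 + 0.9 + 0) / 7 = -0.5000%
Σ(r − r̄)² = 6.4400; sample σ = √(6.4400/6) = 1.0360%
IR = r̄ / tracking error = -0.5000 / 1.0360 = -0.4826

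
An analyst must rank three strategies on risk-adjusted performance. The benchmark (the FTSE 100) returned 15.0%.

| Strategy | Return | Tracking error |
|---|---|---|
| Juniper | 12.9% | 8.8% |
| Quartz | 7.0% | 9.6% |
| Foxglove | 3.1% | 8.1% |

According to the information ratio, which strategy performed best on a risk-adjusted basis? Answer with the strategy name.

Juniper

Juniper: IR = (12.9% − 15.0%) / 8.8% = -0.239
Quartz: IR = (7.0% − 15.0%) / 9.6% = -0.833
Foxglove: IR = (3.1% − 15.0%) / 8.1% = -1.469
Highest: Juniper (-0.239).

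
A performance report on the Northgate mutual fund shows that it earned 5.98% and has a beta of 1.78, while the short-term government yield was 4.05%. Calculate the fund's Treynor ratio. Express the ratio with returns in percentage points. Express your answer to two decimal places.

Treynor = (Rp − Rf) / β = (5.98% − 4.05%) / 1.78 = 1.93 / 1.78 = 1.0843

1.08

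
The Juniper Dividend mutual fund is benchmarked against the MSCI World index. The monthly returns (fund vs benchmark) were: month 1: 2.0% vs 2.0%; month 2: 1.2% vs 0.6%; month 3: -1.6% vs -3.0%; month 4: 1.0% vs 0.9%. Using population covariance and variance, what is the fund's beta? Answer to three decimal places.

0.716

r̄p = 0.6500%,  r̄m = 0.1250%
Cov = Σ(rp − r̄p)(rm − r̄m) / 4 = 2.5238
Var(rm) = Σ(rm − r̄m)² / 4 = 3.5269
β = Cov / Var = 2.5238 / 3.5269 = 0.7156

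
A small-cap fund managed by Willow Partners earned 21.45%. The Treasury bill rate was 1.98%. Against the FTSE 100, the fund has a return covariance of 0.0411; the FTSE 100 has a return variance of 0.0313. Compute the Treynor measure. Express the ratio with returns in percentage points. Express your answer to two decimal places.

β = Cov / Var = 0.0411 / 0.0313 = 1.3131
Treynor = (Rp − Rf) / β = (21.45% − 1.98%) / 1.3131 = 19.47 / 1.3131 = 14.8275

14.83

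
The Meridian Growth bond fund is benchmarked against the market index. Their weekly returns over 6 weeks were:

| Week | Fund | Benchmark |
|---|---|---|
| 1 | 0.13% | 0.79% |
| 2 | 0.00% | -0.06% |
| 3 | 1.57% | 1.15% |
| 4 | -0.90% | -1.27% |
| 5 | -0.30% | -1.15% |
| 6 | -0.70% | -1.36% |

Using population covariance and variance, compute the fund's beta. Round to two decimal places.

r̄p = -0.0333%,  r̄m = -0.3167%
Cov = Σ(rp − r̄p)(rm − r̄m) / 6 = 0.7141
Var(rm) = Σ(rm − r̄m)² / 6 = 1.0223
β = Cov / Var = 0.7141 / 1.0223 = 0.6985

0.70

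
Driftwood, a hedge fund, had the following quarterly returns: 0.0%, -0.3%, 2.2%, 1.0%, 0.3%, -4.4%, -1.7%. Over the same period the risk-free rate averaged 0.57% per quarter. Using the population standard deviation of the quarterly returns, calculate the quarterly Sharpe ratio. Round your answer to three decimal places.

r̄ = (0 − 0.3 + 2.2 + 1 + 0.3 − 4.4 − 1.7) / 7 = -2.90 / 7 = -0.4143%
Population std dev = √[27.0686 / 7] = 1.9665%
Sharpe = (r̄ − rf) / σ = (-0.4143 − 0.57) / 1.9665 = -0.9843 / 1.9665 = -0.5005

-0.501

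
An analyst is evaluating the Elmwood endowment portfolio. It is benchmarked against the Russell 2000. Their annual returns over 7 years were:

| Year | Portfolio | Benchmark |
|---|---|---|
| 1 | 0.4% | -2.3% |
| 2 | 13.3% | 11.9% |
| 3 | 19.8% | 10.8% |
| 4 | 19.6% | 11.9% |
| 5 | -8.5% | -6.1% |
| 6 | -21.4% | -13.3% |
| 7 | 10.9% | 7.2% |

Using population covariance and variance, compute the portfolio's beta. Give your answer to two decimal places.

r̄p = 4.8714%,  r̄m = 2.8714%
Cov = Σ(rp − r̄p)(rm − r̄m) / 7 = 131.6378
Var(rm) = Σ(rm − r̄m)² / 7 = 87.6249
β = Cov / Var = 131.6378 / 87.6249 = 1.5023

1.50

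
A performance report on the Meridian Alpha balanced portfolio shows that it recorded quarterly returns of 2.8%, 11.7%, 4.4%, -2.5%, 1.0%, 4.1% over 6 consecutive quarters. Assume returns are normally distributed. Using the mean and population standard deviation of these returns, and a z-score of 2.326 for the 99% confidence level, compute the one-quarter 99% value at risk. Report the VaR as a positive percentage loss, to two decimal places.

r̄ = (2.8 + 11.7 + 4.4 − 2.5 + 1 + 4.1) / 6 = 3.5833%
Population σ = √[Σ(r − r̄)² / 6] = √[111.1083 / 6] = √18.5181 = 4.3033%
VaR = −(r̄ − z·σ) = −(3.5833 − 2.326 × 4.3033) = −(-6.4262) = 6.4262%

6.43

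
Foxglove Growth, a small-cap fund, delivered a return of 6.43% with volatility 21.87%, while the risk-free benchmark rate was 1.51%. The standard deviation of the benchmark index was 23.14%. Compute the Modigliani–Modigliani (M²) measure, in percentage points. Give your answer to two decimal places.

6.72

Sharpe = (Rp − Rf) / σp = (6.43% − 1.51%) / 21.87% = 0.2250
M² = Rf + Sharpe × σm = 1.51% + 0.2250 × 23.14% = 6.7165%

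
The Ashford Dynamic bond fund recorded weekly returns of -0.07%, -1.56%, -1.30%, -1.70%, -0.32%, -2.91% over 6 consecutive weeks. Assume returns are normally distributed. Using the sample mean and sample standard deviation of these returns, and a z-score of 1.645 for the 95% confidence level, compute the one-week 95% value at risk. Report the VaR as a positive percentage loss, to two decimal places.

Mean return r̄ = -7.860 / 6 = -1.3100%
Σ(r − r̄)² = 5.2924; sample σ = √(5.2924/5) = 1.0288%
VaR = −(r̄ − z·σ) = −(-1.3100 − 1.645 × 1.0288) = −(-3.0024) = 3.0024%

3.00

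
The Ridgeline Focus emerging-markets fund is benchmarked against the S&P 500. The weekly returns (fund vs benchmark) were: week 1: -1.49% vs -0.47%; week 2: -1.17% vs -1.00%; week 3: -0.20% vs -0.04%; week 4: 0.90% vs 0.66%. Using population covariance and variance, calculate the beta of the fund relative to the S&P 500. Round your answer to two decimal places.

r̄p = -0.4900%,  r̄m = -0.2125%
Cov = Σ(rp − r̄p)(rm − r̄m) / 4 = 0.5140
Var(rm) = Σ(rm − r̄m)² / 4 = 0.3694
β = Cov / Var = 0.5140 / 0.3694 = 1.3914

1.39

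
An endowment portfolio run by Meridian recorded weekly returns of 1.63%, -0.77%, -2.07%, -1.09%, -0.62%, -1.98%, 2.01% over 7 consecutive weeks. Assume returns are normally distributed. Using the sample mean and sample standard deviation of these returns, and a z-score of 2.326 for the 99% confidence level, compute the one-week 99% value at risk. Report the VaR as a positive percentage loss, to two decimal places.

μ = (1.63 − 0.77 − 2.07 − 1.09 − 0.62 − 1.98 + 2.01) / 7 = -0.4129%
Sample σ = √[Σ(r − μ)² / 6] = √[15.8745 / 6] = √2.6458 = 1.6266%
VaR = −(μ − z·σ) = −(-0.4129 − 2.326 × 1.6266) = −(-4.1964) = 4.1964%

4.20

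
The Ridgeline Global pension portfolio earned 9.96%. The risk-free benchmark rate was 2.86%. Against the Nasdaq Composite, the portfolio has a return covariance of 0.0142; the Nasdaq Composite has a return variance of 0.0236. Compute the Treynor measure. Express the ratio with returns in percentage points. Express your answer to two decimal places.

11.80

β = Cov / Var = 0.0142 / 0.0236 = 0.6017
Treynor = (Rp − Rf) / β = (9.96% − 2.86%) / 0.6017 = 7.10 / 0.6017 = 11.7999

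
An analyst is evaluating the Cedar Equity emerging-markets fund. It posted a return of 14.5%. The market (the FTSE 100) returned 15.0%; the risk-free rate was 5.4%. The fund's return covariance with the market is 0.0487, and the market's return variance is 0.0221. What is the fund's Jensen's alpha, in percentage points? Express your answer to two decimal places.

β = Cov / Var = 0.0487 / 0.0221 = 2.2036
E[R] = Rf + β(Rm − Rf) = 5.4% + 2.2036 × (15.0% − 5.4%) = 26.5546%
α = Rp − E[R] = 14.5% − 26.5546% = -12.0546

-12.05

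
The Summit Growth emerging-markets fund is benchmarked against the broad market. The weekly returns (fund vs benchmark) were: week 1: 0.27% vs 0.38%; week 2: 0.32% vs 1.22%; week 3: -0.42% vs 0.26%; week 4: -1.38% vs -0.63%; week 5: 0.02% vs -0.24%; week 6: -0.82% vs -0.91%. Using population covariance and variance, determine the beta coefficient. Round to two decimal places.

r̄p = -0.3350%,  r̄m = 0.0133%
Cov = Σ(rp − r̄p)(rm − r̄m) / 6 = 0.3369
Var(rm) = Σ(rm − r̄m)² / 6 = 0.4970
β = Cov / Var = 0.3369 / 0.4970 = 0.6779

0.68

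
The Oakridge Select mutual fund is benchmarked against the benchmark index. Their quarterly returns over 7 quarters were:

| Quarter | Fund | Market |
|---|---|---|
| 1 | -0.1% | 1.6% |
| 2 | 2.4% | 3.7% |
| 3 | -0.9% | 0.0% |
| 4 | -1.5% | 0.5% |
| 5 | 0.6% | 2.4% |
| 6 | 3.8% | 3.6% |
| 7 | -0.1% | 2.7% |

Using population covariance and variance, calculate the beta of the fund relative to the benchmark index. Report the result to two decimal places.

1.13

r̄p = 0.6000%,  r̄m = 2.0714%
Cov = Σ(rp − r̄p)(rm − r̄m) / 7 = 2.0171
Var(rm) = Σ(rm − r̄m)² / 7 = 1.7820
β = Cov / Var = 2.0171 / 1.7820 = 1.1319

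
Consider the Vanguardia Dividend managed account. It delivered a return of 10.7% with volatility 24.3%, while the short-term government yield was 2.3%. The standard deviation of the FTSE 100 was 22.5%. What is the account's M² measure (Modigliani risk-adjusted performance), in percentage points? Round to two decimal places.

10.08

Sharpe = (Rp − Rf) / σp = (10.7% − 2.3%) / 24.3% = 0.3457
M² = Rf + Sharpe × σm = 2.3% + 0.3457 × 22.5% = 10.0783%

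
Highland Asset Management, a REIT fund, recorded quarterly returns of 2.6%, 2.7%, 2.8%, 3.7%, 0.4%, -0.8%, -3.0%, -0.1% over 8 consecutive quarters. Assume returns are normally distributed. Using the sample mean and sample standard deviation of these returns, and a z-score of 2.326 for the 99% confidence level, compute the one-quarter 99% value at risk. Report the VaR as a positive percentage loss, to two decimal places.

4.29

r̄ = (2.6 + 2.7 + 2.8 + 3.7 + 0.4 − 0.8 − 3 − 0.1) / 8 = 1.0375%
Σ(r − r̄)² = (2.6 − 1.0375)² + (2.7 − 1.0375)² + (2.8 − 1.0375)² + … = 36.7788
sample σ = √(36.7788 / 7) = √5.2541 = 2.2922%
VaR = −(r̄ − z·σ) = −(1.0375 − 2.326 × 2.2922) = −(-4.2942) = 4.2942%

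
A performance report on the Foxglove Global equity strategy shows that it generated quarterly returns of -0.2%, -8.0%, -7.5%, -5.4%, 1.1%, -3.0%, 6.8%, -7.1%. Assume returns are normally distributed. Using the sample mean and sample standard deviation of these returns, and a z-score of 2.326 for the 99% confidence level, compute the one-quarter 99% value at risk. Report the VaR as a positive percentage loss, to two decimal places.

14.98

Mean return r̄ = -23.30 / 8 = -2.9125%
Σ(r − r̄)² = (-0.2 − (-2.9125))² + (-8 − (-2.9125))² + … = 188.4488
σ = √[188.4488 / 7] = 5.1886%
VaR = −(r̄ − z·σ) = −(-2.9125 − 2.326 × 5.1886) = −(-14.9812) = 14.9812%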